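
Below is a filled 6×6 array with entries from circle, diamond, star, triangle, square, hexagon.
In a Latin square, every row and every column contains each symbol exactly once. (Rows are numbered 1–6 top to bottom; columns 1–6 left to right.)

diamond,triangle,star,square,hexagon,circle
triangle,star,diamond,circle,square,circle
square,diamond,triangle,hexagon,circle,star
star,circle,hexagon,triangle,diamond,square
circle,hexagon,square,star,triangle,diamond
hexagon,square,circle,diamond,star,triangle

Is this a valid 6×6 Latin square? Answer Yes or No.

No

Column 6 contains circle twice (at rows 1 and 2), so it is not a permutation.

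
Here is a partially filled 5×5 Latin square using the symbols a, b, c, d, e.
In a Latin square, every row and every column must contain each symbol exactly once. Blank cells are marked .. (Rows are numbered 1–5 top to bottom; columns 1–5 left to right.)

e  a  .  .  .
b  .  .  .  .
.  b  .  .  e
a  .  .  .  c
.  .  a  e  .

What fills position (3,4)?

a

Row 3, column 4 is narrowed to {a, c, d}.
If it were c, then row 3, column 3 would be left with no valid symbol.
If it were d, then row 3, column 3 would be left with no valid symbol.
So row 3, column 4 must be a.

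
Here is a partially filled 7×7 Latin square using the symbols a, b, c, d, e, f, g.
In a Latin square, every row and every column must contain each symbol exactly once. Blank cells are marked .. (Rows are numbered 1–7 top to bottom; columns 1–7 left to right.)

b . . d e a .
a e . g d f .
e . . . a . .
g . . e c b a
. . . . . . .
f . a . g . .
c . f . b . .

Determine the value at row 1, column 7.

f

Row 4, column 3: row 4 has {a, b, c, e, g} and column 3 has {a, f}, leaving only d.
Row 4, column 2: row 4 has {a, b, c, d, e, g} and column 2 has {e}, leaving only f.
Row 5, column 1: row 5 has {} and column 1 has {a, b, c, e, f, g}, leaving only d.
Row 5, column 5: row 5 has {d} and column 5 has {a, b, c, d, e, g}, leaving only f.
Row 7, column 4: row 7 has {b, c, f} and column 4 has {d, e, g}, leaving only a.
Row 1, column 7 is narrowed to {c, f, g}.
If it were c, then row 1, column 3 would be left with no valid symbol.
If it were g, then row 1, column 3 would be left with no valid symbol.
So row 1, column 7 must be f.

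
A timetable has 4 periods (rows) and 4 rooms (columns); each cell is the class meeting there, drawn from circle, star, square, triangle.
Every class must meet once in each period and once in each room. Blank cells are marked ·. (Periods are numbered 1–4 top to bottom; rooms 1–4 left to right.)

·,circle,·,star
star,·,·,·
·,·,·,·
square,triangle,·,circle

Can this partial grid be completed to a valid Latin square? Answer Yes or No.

No period or room among the givens repeats a symbol, and propagating forced cells runs into no contradiction.
One valid completion exists (for instance, triangle circle square star / star square circle triangle / circle star triangle square / square triangle star circle).

Yes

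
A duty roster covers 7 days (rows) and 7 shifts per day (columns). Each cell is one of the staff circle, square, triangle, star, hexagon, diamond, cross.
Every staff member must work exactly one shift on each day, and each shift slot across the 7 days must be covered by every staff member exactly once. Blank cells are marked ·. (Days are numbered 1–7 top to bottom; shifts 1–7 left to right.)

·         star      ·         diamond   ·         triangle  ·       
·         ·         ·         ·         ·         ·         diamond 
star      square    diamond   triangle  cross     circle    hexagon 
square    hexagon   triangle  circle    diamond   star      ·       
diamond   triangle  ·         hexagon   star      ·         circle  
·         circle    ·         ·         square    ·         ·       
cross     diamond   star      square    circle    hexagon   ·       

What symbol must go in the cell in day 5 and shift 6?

Day 1, shift 5: day 1 has {triangle, star, diamond} and shift 5 has {circle, square, star, diamond, cross}, leaving only hexagon.
Day 1, shift 1: day 1 has {triangle, star, hexagon, diamond} and shift 1 has {square, star, diamond, cross}, leaving only circle.
Day 2, shift 2: day 2 has {diamond} and shift 2 has {circle, square, triangle, star, hexagon, diamond}, leaving only cross.
Day 2, shift 4: day 2 has {diamond, cross} and shift 4 has {circle, square, triangle, hexagon, diamond}, leaving only star.
Day 2, shift 5: day 2 has {star, diamond, cross} and shift 5 has {circle, square, star, hexagon, diamond, cross}, leaving only triangle.
Day 2, shift 1: day 2 has {triangle, star, diamond, cross} and shift 1 has {circle, square, star, diamond, cross}, leaving only hexagon.
Day 2, shift 6: day 2 has {triangle, star, hexagon, diamond, cross} and shift 6 has {circle, triangle, star, hexagon}, leaving only square.
Day 5 already has {circle, triangle, star, hexagon, diamond} and shift 6 already has {circle, square, triangle, star, hexagon}, so day 5, shift 6 must be cross.

cross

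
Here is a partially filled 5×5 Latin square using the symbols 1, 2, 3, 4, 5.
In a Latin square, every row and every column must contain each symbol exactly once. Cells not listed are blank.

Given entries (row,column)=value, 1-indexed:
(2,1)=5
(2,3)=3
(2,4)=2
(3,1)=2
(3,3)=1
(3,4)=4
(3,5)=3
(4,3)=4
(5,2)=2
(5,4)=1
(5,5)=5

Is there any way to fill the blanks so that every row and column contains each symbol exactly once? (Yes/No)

No

Row 5, column 3: row 5 together with column 3 already contain {1, 2, 3, 4, 5} — every symbol — so nothing can go there. The grid has no valid completion.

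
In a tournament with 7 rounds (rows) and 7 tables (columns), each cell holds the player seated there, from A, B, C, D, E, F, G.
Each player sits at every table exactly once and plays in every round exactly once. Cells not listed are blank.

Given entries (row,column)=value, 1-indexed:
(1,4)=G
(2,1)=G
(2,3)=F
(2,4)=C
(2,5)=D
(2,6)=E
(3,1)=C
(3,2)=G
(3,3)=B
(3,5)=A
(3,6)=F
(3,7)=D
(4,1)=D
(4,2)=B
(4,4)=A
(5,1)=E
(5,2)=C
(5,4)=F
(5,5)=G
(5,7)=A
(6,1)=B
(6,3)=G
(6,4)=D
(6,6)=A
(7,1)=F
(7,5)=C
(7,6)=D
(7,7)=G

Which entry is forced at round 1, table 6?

Round 1, table 1: round 1 has {G} and table 1 has {B, C, D, E, F, G}, leaving only A.
Round 2, table 2: round 2 has {C, D, E, F, G} and table 2 has {B, C, G}, leaving only A.
Round 2, table 7: round 2 has {A, C, D, E, F, G} and table 7 has {A, D, G}, leaving only B.
Round 3, table 4: round 3 has {A, B, C, D, F, G} and table 4 has {A, C, D, F, G}, leaving only E.
Round 5, table 3: round 5 has {A, C, E, F, G} and table 3 has {B, F, G}, leaving only D.
Round 5, table 6: round 5 has {A, C, D, E, F, G} and table 6 has {A, D, E, F}, leaving only B.
Round 1 already has {A, G} and table 6 already has {A, B, D, E, F}, so round 1, table 6 must be C.

C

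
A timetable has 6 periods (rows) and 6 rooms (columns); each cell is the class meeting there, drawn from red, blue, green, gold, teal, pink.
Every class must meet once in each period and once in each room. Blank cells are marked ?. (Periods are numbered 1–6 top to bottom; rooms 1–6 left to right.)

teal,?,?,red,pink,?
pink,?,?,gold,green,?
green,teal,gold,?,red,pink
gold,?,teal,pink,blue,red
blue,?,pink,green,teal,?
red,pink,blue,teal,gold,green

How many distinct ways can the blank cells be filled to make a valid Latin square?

Period 1, room 2: eliminating its period and room leaves {blue, green, gold}.
Period 1, room 3: eliminating its period and room leaves {green}.
Period 1, room 6: eliminating its period and room leaves {blue, gold}.
Period 2, room 2: eliminating its period and room leaves {red, blue}.
Period 2, room 3: eliminating its period and room leaves {red}.
Period 2, room 6: eliminating its period and room leaves {blue, teal}.
Period 3, room 4: eliminating its period and room leaves {blue}.
Period 4, room 2: eliminating its period and room leaves {green}.
Period 5, room 2: eliminating its period and room leaves {red, gold}.
Period 5, room 6: eliminating its period and room leaves {gold}.
Only one assignment across all blanks avoids any period or room repeat, giving 1 completion.

1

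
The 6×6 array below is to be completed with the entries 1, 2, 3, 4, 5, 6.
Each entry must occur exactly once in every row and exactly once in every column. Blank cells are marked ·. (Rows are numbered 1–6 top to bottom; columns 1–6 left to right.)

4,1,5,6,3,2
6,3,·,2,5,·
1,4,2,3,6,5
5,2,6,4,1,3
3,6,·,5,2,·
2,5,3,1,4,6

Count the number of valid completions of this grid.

2

Row 2, column 3: eliminating its row and column leaves {1, 4}.
Row 2, column 6: eliminating its row and column leaves {1, 4}.
Row 5, column 3: eliminating its row and column leaves {1, 4}.
Row 5, column 6: eliminating its row and column leaves {1, 4}.
Enumerating the assignments across these blanks that avoid any row or column repeat gives 2 completions.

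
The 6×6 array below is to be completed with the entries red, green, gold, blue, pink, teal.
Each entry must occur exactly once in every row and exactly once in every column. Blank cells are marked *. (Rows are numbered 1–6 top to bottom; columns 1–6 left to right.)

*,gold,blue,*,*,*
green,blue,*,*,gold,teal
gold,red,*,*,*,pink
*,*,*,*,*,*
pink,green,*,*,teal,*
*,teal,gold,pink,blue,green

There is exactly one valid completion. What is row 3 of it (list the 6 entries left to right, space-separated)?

Row 3, column 5: row 3 has {red, gold, pink} and column 5 has {gold, blue, teal}, leaving only green.
Row 3, column 3: row 3 has {red, green, gold, pink} and column 3 has {gold, blue}, leaving only teal.
Row 3, column 4: row 3 has {red, green, gold, pink, teal} and column 4 has {pink}, leaving only blue.
So row 3 reads: gold red teal blue green pink.

gold red teal blue green pink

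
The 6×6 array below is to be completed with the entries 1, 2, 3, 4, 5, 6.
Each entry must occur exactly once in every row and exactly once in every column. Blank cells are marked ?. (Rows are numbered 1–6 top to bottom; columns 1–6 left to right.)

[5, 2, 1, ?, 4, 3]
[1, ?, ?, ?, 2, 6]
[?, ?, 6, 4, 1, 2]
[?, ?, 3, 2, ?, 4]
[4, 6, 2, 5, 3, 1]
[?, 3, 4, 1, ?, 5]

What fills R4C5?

Row 1, column 4: row 1 has {1, 2, 3, 4, 5} and column 4 has {1, 2, 4, 5}, leaving only 6.
Row 2, column 3: row 2 has {1, 2, 6} and column 3 has {1, 2, 3, 4, 6}, leaving only 5.
Row 2, column 2: row 2 has {1, 2, 5, 6} and column 2 has {2, 3, 6}, leaving only 4.
Row 2, column 4: row 2 has {1, 2, 4, 5, 6} and column 4 has {1, 2, 4, 5, 6}, leaving only 3.
Row 3, column 1: row 3 has {1, 2, 4, 6} and column 1 has {1, 4, 5}, leaving only 3.
Row 3, column 2: row 3 has {1, 2, 3, 4, 6} and column 2 has {2, 3, 4, 6}, leaving only 5.
Row 4, column 1: row 4 has {2, 3, 4} and column 1 has {1, 3, 4, 5}, leaving only 6.
Row 4 already has {2, 3, 4, 6} and column 5 already has {1, 2, 3, 4}, so row 4, column 5 must be 5.

5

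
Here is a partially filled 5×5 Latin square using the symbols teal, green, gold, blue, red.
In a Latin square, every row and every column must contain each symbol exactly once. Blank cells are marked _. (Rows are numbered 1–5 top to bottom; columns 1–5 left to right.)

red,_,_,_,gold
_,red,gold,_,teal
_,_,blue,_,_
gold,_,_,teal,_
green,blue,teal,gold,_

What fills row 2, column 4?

green

Row 1, column 3: row 1 has {gold, red} and column 3 has {teal, gold, blue}, leaving only green.
Row 1, column 2: row 1 has {green, gold, red} and column 2 has {blue, red}, leaving only teal.
Row 1, column 4: row 1 has {teal, green, gold, red} and column 4 has {teal, gold}, leaving only blue.
Row 2 already has {teal, gold, red} and column 4 already has {teal, gold, blue}, so row 2, column 4 must be green.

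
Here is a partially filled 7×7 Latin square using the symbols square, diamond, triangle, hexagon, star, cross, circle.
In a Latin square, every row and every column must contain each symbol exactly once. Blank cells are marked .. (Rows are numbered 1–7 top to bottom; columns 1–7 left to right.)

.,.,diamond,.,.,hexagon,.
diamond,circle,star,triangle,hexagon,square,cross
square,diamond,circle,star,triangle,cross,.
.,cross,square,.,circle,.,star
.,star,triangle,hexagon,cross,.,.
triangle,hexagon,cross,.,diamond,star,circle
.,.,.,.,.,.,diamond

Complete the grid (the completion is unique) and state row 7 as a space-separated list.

star triangle hexagon cross square circle diamond

Row 7, column 3: row 7 has {diamond} and column 3 has {square, diamond, triangle, star, cross, circle}, leaving only hexagon.
Row 3, column 7: row 3 has {square, diamond, triangle, star, cross, circle} and column 7 has {diamond, star, cross, circle}, leaving only hexagon.
Row 4, column 1: row 4 has {square, star, cross, circle} and column 1 has {square, diamond, triangle}, leaving only hexagon.
Row 4, column 4: row 4 has {square, hexagon, star, cross, circle} and column 4 has {triangle, hexagon, star}, leaving only diamond.
Row 4, column 6: row 4 has {square, diamond, hexagon, star, cross, circle} and column 6 has {square, hexagon, star, cross}, leaving only triangle.
Row 7, column 6: row 7 has {diamond, hexagon} and column 6 has {square, triangle, hexagon, star, cross}, leaving only circle.
Row 5, column 1: row 5 has {triangle, hexagon, star, cross} and column 1 has {square, diamond, triangle, hexagon}, leaving only circle.
Row 5, column 6: row 5 has {triangle, hexagon, star, cross, circle} and column 6 has {square, triangle, hexagon, star, cross, circle}, leaving only diamond.
Row 5, column 7: row 5 has {diamond, triangle, hexagon, star, cross, circle} and column 7 has {diamond, hexagon, star, cross, circle}, leaving only square.
Row 1, column 7: row 1 has {diamond, hexagon} and column 7 has {square, diamond, hexagon, star, cross, circle}, leaving only triangle.
Row 1, column 2: row 1 has {diamond, triangle, hexagon} and column 2 has {diamond, hexagon, star, cross, circle}, leaving only square.
Row 7, column 2: row 7 has {diamond, hexagon, circle} and column 2 has {square, diamond, hexagon, star, cross, circle}, leaving only triangle.
Row 1, column 5: row 1 has {square, diamond, triangle, hexagon} and column 5 has {diamond, triangle, hexagon, cross, circle}, leaving only star.
Row 7, column 5: row 7 has {diamond, triangle, hexagon, circle} and column 5 has {diamond, triangle, hexagon, star, cross, circle}, leaving only square.
Row 7, column 4: row 7 has {square, diamond, triangle, hexagon, circle} and column 4 has {diamond, triangle, hexagon, star}, leaving only cross.
Row 7, column 1: row 7 has {square, diamond, triangle, hexagon, cross, circle} and column 1 has {square, diamond, triangle, hexagon, circle}, leaving only star.
So row 7 reads: star triangle hexagon cross square circle diamond.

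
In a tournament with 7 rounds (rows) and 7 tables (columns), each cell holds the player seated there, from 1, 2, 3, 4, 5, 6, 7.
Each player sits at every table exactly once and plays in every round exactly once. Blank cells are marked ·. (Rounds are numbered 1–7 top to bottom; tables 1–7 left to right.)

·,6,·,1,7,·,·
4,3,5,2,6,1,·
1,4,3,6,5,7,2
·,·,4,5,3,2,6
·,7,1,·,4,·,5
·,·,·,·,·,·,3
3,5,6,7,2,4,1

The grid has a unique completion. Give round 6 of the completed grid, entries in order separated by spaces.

Round 6, table 4: round 6 has {3} and table 4 has {1, 2, 5, 6, 7}, leaving only 4.
Round 6, table 5: round 6 has {3, 4} and table 5 has {2, 3, 4, 5, 6, 7}, leaving only 1.
Round 6, table 2: round 6 has {1, 3, 4} and table 2 has {3, 4, 5, 6, 7}, leaving only 2.
Round 6, table 3: round 6 has {1, 2, 3, 4} and table 3 has {1, 3, 4, 5, 6}, leaving only 7.
Round 1, table 3: round 1 has {1, 6, 7} and table 3 has {1, 3, 4, 5, 6, 7}, leaving only 2.
Round 1, table 1: round 1 has {1, 2, 6, 7} and table 1 has {1, 3, 4}, leaving only 5.
Round 6, table 1: round 6 has {1, 2, 3, 4, 7} and table 1 has {1, 3, 4, 5}, leaving only 6.
Round 6, table 6: round 6 has {1, 2, 3, 4, 6, 7} and table 6 has {1, 2, 4, 7}, leaving only 5.
So round 6 reads: 6 2 7 4 1 5 3.

6 2 7 4 1 5 3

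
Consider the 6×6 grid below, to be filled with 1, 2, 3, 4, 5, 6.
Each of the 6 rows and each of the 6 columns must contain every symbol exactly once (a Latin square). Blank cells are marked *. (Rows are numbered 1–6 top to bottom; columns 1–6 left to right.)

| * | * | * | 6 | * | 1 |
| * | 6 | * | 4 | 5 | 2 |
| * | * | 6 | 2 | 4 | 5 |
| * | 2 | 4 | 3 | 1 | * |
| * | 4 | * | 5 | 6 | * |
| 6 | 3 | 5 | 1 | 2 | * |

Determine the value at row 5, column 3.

Row 1, column 2: row 1 has {1, 6} and column 2 has {2, 3, 4, 6}, leaving only 5.
Row 1, column 5: row 1 has {1, 5, 6} and column 5 has {1, 2, 4, 5, 6}, leaving only 3.
Row 1, column 3: row 1 has {1, 3, 5, 6} and column 3 has {4, 5, 6}, leaving only 2.
Row 1, column 1: row 1 has {1, 2, 3, 5, 6} and column 1 has {6}, leaving only 4.
Row 3, column 2: row 3 has {2, 4, 5, 6} and column 2 has {2, 3, 4, 5, 6}, leaving only 1.
Row 3, column 1: row 3 has {1, 2, 4, 5, 6} and column 1 has {4, 6}, leaving only 3.
Row 2, column 1: row 2 has {2, 4, 5, 6} and column 1 has {3, 4, 6}, leaving only 1.
Row 2, column 3: row 2 has {1, 2, 4, 5, 6} and column 3 has {2, 4, 5, 6}, leaving only 3.
Row 5 already has {4, 5, 6} and column 3 already has {2, 3, 4, 5, 6}, so row 5, column 3 must be 1.

1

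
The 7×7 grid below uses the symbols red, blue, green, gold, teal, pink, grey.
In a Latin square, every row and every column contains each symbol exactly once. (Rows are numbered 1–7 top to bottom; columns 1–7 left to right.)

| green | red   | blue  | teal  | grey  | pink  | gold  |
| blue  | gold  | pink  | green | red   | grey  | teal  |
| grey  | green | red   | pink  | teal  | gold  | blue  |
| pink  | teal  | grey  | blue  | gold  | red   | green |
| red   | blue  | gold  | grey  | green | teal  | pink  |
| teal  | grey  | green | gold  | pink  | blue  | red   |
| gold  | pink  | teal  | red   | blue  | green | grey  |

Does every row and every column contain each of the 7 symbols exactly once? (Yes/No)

Each row is a permutation of the 7 symbols, and so is each column.

Yes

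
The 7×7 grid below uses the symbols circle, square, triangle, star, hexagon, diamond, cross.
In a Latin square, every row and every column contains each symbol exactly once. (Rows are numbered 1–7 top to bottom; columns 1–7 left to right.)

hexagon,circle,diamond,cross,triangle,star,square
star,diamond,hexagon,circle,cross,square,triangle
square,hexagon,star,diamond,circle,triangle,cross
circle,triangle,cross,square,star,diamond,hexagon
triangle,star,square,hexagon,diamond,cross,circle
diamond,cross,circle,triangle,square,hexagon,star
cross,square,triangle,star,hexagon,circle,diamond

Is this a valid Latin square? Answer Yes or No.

Each row is a permutation of the 7 symbols, and so is each column.

Yes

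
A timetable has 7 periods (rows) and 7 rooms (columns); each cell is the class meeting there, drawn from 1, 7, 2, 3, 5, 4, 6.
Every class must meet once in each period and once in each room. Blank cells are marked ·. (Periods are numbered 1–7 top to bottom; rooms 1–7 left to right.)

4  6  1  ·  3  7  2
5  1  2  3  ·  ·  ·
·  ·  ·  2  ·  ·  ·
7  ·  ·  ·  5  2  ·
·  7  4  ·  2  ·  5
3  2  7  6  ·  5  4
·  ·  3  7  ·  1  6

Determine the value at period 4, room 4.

Period 1, room 4: period 1 has {1, 7, 2, 3, 4, 6} and room 4 has {7, 2, 3, 6}, leaving only 5.
Period 2, room 7: period 2 has {1, 2, 3, 5} and room 7 has {2, 5, 4, 6}, leaving only 7.
Period 4, room 3: period 4 has {7, 2, 5} and room 3 has {1, 7, 2, 3, 4}, leaving only 6.
Period 3, room 3: period 3 has {2} and room 3 has {1, 7, 2, 3, 4, 6}, leaving only 5.
Period 5, room 4: period 5 has {7, 2, 5, 4} and room 4 has {7, 2, 3, 5, 6}, leaving only 1.
Period 4 already has {7, 2, 5, 6} and room 4 already has {1, 7, 2, 3, 5, 6}, so period 4, room 4 must be 4.

4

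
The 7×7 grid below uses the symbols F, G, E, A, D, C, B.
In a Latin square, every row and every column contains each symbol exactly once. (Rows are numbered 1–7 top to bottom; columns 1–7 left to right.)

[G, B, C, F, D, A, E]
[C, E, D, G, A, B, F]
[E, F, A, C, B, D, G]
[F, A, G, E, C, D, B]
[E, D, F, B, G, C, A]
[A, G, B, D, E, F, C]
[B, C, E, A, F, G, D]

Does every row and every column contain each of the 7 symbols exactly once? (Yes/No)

Every row is a permutation, but column 1 contains E twice (at rows 3 and 5).

No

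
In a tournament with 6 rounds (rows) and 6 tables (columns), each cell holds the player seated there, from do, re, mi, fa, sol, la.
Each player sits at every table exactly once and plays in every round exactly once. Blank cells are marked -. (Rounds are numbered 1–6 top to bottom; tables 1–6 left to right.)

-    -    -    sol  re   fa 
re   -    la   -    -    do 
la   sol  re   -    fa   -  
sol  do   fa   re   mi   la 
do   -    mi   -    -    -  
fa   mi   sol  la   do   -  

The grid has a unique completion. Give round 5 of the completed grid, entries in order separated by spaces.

Round 5, table 4: round 5 has {do, mi} and table 4 has {re, sol, la}, leaving only fa.
Round 1, table 1: round 1 has {re, fa, sol} and table 1 has {do, re, fa, sol, la}, leaving only mi.
Round 1, table 2: round 1 has {re, mi, fa, sol} and table 2 has {do, mi, sol}, leaving only la.
Round 5, table 2: round 5 has {do, mi, fa} and table 2 has {do, mi, sol, la}, leaving only re.
Round 5, table 6: round 5 has {do, re, mi, fa} and table 6 has {do, fa, la}, leaving only sol.
Round 5, table 5: round 5 has {do, re, mi, fa, sol} and table 5 has {do, re, mi, fa}, leaving only la.
So round 5 reads: do re mi fa la sol.

do re mi fa la sol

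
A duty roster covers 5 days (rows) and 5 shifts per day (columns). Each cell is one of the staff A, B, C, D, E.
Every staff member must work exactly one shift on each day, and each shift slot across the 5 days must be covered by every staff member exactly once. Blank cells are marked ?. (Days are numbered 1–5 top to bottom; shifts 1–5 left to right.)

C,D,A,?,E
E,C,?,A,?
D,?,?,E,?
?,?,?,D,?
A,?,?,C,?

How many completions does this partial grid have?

3

Day 1, shift 4: eliminating its day and shift leaves {B}.
Day 2, shift 3: eliminating its day and shift leaves {B, D}.
Day 2, shift 5: eliminating its day and shift leaves {B, D}.
Day 3, shift 2: eliminating its day and shift leaves {A, B}.
Day 3, shift 3: eliminating its day and shift leaves {B, C}.
Day 3, shift 5: eliminating its day and shift leaves {A, B, C}.
Day 4, shift 1: eliminating its day and shift leaves {B}.
Day 4, shift 2: eliminating its day and shift leaves {A, B, E}.
Day 4, shift 3: eliminating its day and shift leaves {B, C, E}.
Day 4, shift 5: eliminating its day and shift leaves {A, B, C}.
Day 5, shift 2: eliminating its day and shift leaves {B, E}.
Day 5, shift 3: eliminating its day and shift leaves {B, D, E}.
Day 5, shift 5: eliminating its day and shift leaves {B, D}.
Enumerating the assignments across these blanks that avoid any day or shift repeat gives 3 completions.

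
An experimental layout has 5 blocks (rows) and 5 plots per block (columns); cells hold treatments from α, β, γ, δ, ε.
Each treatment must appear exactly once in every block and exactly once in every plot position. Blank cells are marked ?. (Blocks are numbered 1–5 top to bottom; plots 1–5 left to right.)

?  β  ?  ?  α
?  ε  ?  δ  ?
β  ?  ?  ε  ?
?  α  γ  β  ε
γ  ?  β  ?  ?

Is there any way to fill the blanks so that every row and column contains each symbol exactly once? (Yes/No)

No

Block 1, plot 4: block 1 has {α, β} and plot 4 has {β, δ, ε}, so it must be γ.
Block 2, plot 1: block 2 has {δ, ε} and plot 1 has {β, γ}, so it must be α.
Now block 2, plot 3: block 2 together with plot 3 already contain {α, β, γ, δ, ε} — every symbol — so nothing can go there. The grid has no valid completion.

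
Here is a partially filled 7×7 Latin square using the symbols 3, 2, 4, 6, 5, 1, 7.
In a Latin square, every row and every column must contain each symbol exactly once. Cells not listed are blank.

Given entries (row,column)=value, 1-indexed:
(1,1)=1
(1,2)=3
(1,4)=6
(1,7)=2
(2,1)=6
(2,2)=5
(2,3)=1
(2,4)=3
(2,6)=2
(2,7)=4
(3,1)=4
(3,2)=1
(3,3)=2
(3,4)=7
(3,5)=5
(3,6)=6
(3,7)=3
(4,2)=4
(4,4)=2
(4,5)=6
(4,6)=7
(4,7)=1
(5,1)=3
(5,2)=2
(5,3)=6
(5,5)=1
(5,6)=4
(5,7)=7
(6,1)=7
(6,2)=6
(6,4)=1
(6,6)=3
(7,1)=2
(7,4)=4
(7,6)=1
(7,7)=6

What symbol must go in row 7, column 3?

5

Row 1, column 6: row 1 has {3, 2, 6, 1} and column 6 has {3, 2, 4, 6, 1, 7}, leaving only 5.
Row 2, column 5: row 2 has {3, 2, 4, 6, 5, 1} and column 5 has {6, 5, 1}, leaving only 7.
Row 1, column 5: row 1 has {3, 2, 6, 5, 1} and column 5 has {6, 5, 1, 7}, leaving only 4.
Row 1, column 3: row 1 has {3, 2, 4, 6, 5, 1} and column 3 has {2, 6, 1}, leaving only 7.
Row 4, column 1: row 4 has {2, 4, 6, 1, 7} and column 1 has {3, 2, 4, 6, 1, 7}, leaving only 5.
Row 4, column 3: row 4 has {2, 4, 6, 5, 1, 7} and column 3 has {2, 6, 1, 7}, leaving only 3.
Row 7 already has {2, 4, 6, 1} and column 3 already has {3, 2, 6, 1, 7}, so row 7, column 3 must be 5.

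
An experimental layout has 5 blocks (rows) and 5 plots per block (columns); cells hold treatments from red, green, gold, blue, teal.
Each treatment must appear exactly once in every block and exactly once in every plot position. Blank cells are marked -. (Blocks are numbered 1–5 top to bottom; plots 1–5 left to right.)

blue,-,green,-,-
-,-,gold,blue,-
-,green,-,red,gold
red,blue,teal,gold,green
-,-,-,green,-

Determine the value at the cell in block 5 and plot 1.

gold

Block 1, plot 4: block 1 has {green, blue} and plot 4 has {red, green, gold, blue}, leaving only teal.
Block 1, plot 5: block 1 has {green, blue, teal} and plot 5 has {green, gold}, leaving only red.
Block 1, plot 2: block 1 has {red, green, blue, teal} and plot 2 has {green, blue}, leaving only gold.
Block 2, plot 5: block 2 has {gold, blue} and plot 5 has {red, green, gold}, leaving only teal.
Block 2, plot 1: block 2 has {gold, blue, teal} and plot 1 has {red, blue}, leaving only green.
Block 2, plot 2: block 2 has {green, gold, blue, teal} and plot 2 has {green, gold, blue}, leaving only red.
Block 3, plot 1: block 3 has {red, green, gold} and plot 1 has {red, green, blue}, leaving only teal.
Block 5 already has {green} and plot 1 already has {red, green, blue, teal}, so block 5, plot 1 must be gold.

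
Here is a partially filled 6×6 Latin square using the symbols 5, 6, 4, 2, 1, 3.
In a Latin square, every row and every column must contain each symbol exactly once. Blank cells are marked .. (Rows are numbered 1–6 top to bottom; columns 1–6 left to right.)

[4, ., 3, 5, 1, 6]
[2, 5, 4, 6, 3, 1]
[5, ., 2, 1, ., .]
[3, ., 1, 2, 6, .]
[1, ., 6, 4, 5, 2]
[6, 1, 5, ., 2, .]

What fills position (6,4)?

3

Row 6 already has {5, 6, 2, 1} and column 4 already has {5, 6, 4, 2, 1}, so row 6, column 4 must be 3.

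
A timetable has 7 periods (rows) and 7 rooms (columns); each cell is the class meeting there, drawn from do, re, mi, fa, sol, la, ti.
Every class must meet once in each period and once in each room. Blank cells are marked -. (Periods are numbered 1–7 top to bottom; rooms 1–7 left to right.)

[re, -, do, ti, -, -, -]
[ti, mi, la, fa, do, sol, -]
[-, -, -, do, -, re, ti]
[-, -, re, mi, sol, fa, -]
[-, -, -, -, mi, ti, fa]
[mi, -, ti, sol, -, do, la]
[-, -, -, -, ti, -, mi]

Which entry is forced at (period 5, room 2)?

re

Period 1, room 7: period 1 has {do, re, ti} and room 7 has {mi, fa, la, ti}, leaving only sol.
Period 2, room 7: period 2 has {do, mi, fa, sol, la, ti} and room 7 has {mi, fa, sol, la, ti}, leaving only re.
Period 4, room 7: period 4 has {re, mi, fa, sol} and room 7 has {re, mi, fa, sol, la, ti}, leaving only do.
Period 4, room 1: period 4 has {do, re, mi, fa, sol} and room 1 has {re, mi, ti}, leaving only la.
Period 4, room 2: period 4 has {do, re, mi, fa, sol, la} and room 2 has {mi}, leaving only ti.
Period 5, room 3: period 5 has {mi, fa, ti} and room 3 has {do, re, la, ti}, leaving only sol.
Period 5, room 1: period 5 has {mi, fa, sol, ti} and room 1 has {re, mi, la, ti}, leaving only do.
Period 7, room 3: period 7 has {mi, ti} and room 3 has {do, re, sol, la, ti}, leaving only fa.
Period 3, room 3: period 3 has {do, re, ti} and room 3 has {do, re, fa, sol, la, ti}, leaving only mi.
Period 7, room 1: period 7 has {mi, fa, ti} and room 1 has {do, re, mi, la, ti}, leaving only sol.
Period 3, room 1: period 3 has {do, re, mi, ti} and room 1 has {do, re, mi, sol, la, ti}, leaving only fa.
Period 3, room 5: period 3 has {do, re, mi, fa, ti} and room 5 has {do, mi, sol, ti}, leaving only la.
Period 1, room 5: period 1 has {do, re, sol, ti} and room 5 has {do, mi, sol, la, ti}, leaving only fa.
Period 1, room 2: period 1 has {do, re, fa, sol, ti} and room 2 has {mi, ti}, leaving only la.
Period 5 already has {do, mi, fa, sol, ti} and room 2 already has {mi, la, ti}, so period 5, room 2 must be re.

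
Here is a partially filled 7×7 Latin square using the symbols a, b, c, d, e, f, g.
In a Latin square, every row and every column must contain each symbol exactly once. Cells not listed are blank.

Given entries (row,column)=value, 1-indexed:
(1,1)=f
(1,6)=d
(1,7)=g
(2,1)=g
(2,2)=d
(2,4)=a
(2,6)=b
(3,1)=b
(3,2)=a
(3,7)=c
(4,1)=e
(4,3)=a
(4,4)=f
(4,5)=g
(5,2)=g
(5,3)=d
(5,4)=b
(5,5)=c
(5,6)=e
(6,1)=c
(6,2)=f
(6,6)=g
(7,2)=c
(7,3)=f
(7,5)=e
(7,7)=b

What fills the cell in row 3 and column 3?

g

Row 2, column 5: row 2 has {a, b, d, g} and column 5 has {c, e, g}, leaving only f.
Row 2, column 7: row 2 has {a, b, d, f, g} and column 7 has {b, c, g}, leaving only e.
Row 2, column 3: row 2 has {a, b, d, e, f, g} and column 3 has {a, d, f}, leaving only c.
Row 3, column 5: row 3 has {a, b, c} and column 5 has {c, e, f, g}, leaving only d.
Row 3, column 6: row 3 has {a, b, c, d} and column 6 has {b, d, e, g}, leaving only f.
Row 4, column 2: row 4 has {a, e, f, g} and column 2 has {a, c, d, f, g}, leaving only b.
Row 1, column 2: row 1 has {d, f, g} and column 2 has {a, b, c, d, f, g}, leaving only e.
Row 1, column 3: row 1 has {d, e, f, g} and column 3 has {a, c, d, f}, leaving only b.
Row 1, column 4: row 1 has {b, d, e, f, g} and column 4 has {a, b, f}, leaving only c.
Row 1, column 5: row 1 has {b, c, d, e, f, g} and column 5 has {c, d, e, f, g}, leaving only a.
Row 4, column 6: row 4 has {a, b, e, f, g} and column 6 has {b, d, e, f, g}, leaving only c.
Row 4, column 7: row 4 has {a, b, c, e, f, g} and column 7 has {b, c, e, g}, leaving only d.
Row 5, column 1: row 5 has {b, c, d, e, g} and column 1 has {b, c, e, f, g}, leaving only a.
Row 5, column 7: row 5 has {a, b, c, d, e, g} and column 7 has {b, c, d, e, g}, leaving only f.
Row 6, column 3: row 6 has {c, f, g} and column 3 has {a, b, c, d, f}, leaving only e.
Row 3 already has {a, b, c, d, f} and column 3 already has {a, b, c, d, e, f}, so row 3, column 3 must be g.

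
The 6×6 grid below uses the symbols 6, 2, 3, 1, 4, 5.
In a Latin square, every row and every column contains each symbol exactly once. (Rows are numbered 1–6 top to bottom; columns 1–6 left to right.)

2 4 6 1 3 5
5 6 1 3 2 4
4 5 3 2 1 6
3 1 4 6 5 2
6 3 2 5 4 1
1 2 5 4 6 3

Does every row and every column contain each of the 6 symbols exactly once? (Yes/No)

Each row is a permutation of the 6 symbols, and so is each column.

Yes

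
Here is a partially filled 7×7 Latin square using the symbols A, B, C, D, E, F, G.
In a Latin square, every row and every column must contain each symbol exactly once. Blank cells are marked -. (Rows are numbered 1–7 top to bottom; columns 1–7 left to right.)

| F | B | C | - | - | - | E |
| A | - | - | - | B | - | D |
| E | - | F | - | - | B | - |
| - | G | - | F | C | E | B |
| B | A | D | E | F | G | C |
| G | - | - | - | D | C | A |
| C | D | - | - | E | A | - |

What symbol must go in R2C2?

Row 1, column 6: row 1 has {B, C, E, F} and column 6 has {A, B, C, E, G}, leaving only D.
Row 2, column 6: row 2 has {A, B, D} and column 6 has {A, B, C, D, E, G}, leaving only F.
Row 3, column 2: row 3 has {B, E, F} and column 2 has {A, B, D, G}, leaving only C.
Row 2 already has {A, B, D, F} and column 2 already has {A, B, C, D, G}, so row 2, column 2 must be E.

E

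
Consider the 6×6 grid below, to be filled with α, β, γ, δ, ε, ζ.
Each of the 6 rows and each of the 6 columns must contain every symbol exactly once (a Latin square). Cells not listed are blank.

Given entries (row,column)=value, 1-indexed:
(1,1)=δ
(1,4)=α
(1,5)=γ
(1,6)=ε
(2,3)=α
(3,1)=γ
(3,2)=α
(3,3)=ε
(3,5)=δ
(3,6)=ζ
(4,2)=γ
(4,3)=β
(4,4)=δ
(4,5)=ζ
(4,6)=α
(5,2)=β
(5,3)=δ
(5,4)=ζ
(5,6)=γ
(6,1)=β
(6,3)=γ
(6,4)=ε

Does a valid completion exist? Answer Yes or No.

Row 1, column 2: row 1 has {α, γ, δ, ε} and column 2 has {α, β, γ}, so it must be ζ.
Now row 1, column 3: row 1 together with column 3 already contain {α, β, γ, δ, ε, ζ} — every symbol — so nothing can go there. The grid has no valid completion.

No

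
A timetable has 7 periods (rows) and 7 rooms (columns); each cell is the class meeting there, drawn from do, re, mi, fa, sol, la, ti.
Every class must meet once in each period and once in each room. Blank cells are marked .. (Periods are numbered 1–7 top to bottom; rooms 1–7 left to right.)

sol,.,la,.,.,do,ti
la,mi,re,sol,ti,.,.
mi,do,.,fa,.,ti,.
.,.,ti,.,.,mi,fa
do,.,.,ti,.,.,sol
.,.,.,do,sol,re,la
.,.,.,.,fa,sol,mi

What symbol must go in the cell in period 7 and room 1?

ti

Period 2, room 6: period 2 has {re, mi, sol, la, ti} and room 6 has {do, re, mi, sol, ti}, leaving only fa.
Period 2, room 7: period 2 has {re, mi, fa, sol, la, ti} and room 7 has {mi, fa, sol, la, ti}, leaving only do.
Period 3, room 3: period 3 has {do, mi, fa, ti} and room 3 has {re, la, ti}, leaving only sol.
Period 3, room 7: period 3 has {do, mi, fa, sol, ti} and room 7 has {do, mi, fa, sol, la, ti}, leaving only re.
Period 3, room 5: period 3 has {do, re, mi, fa, sol, ti} and room 5 has {fa, sol, ti}, leaving only la.
Period 4, room 1: period 4 has {mi, fa, ti} and room 1 has {do, mi, sol, la}, leaving only re.
Period 7 already has {mi, fa, sol} and room 1 already has {do, re, mi, sol, la}, so period 7, room 1 must be ti.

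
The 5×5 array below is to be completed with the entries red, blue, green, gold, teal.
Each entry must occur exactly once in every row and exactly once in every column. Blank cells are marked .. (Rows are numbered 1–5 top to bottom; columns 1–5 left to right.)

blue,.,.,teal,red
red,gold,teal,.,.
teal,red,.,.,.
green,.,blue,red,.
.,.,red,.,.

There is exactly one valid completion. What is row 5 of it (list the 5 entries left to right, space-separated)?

gold blue red green teal

Row 5, column 1: row 5 has {red} and column 1 has {red, blue, green, teal}, leaving only gold.
Row 1, column 2: row 1 has {red, blue, teal} and column 2 has {red, gold}, leaving only green.
Row 1, column 3: row 1 has {red, blue, green, teal} and column 3 has {red, blue, teal}, leaving only gold.
Row 3, column 3: row 3 has {red, teal} and column 3 has {red, blue, gold, teal}, leaving only green.
Row 4, column 2: row 4 has {red, blue, green} and column 2 has {red, green, gold}, leaving only teal.
Row 5, column 2: row 5 has {red, gold} and column 2 has {red, green, gold, teal}, leaving only blue.
Row 5, column 4: row 5 has {red, blue, gold} and column 4 has {red, teal}, leaving only green.
Row 5, column 5: row 5 has {red, blue, green, gold} and column 5 has {red}, leaving only teal.
So row 5 reads: gold blue red green teal.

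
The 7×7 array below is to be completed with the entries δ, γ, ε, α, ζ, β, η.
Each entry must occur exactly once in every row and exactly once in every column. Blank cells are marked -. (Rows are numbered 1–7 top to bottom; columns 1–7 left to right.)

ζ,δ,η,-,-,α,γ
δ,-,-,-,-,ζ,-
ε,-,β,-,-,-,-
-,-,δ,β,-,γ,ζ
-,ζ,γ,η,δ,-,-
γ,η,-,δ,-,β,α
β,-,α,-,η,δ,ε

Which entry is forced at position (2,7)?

η

Row 1, column 4: row 1 has {δ, γ, α, ζ, η} and column 4 has {δ, β, η}, leaving only ε.
Row 1, column 5: row 1 has {δ, γ, ε, α, ζ, η} and column 5 has {δ, η}, leaving only β.
Row 2, column 3: row 2 has {δ, ζ} and column 3 has {δ, γ, α, β, η}, leaving only ε.
Row 3, column 6: row 3 has {ε, β} and column 6 has {δ, γ, α, ζ, β}, leaving only η.
Row 3, column 7: row 3 has {ε, β, η} and column 7 has {γ, ε, α, ζ}, leaving only δ.
Row 5, column 1: row 5 has {δ, γ, ζ, η} and column 1 has {δ, γ, ε, ζ, β}, leaving only α.
Row 4, column 1: row 4 has {δ, γ, ζ, β} and column 1 has {δ, γ, ε, α, ζ, β}, leaving only η.
Row 5, column 6: row 5 has {δ, γ, α, ζ, η} and column 6 has {δ, γ, α, ζ, β, η}, leaving only ε.
Row 5, column 7: row 5 has {δ, γ, ε, α, ζ, η} and column 7 has {δ, γ, ε, α, ζ}, leaving only β.
Row 2 already has {δ, ε, ζ} and column 7 already has {δ, γ, ε, α, ζ, β}, so row 2, column 7 must be η.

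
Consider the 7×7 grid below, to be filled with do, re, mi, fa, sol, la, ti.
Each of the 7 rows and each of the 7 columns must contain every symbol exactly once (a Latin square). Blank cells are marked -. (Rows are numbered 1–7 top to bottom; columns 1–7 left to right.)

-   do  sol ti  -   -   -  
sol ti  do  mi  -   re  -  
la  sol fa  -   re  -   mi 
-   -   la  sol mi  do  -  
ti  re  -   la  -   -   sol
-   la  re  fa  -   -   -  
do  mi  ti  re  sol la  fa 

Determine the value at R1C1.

fa

Row 2, column 7: row 2 has {do, re, mi, sol, ti} and column 7 has {mi, fa, sol}, leaving only la.
Row 1, column 7: row 1 has {do, sol, ti} and column 7 has {mi, fa, sol, la}, leaving only re.
Row 2, column 5: row 2 has {do, re, mi, sol, la, ti} and column 5 has {re, mi, sol}, leaving only fa.
Row 1, column 5: row 1 has {do, re, sol, ti} and column 5 has {re, mi, fa, sol}, leaving only la.
Row 3, column 4: row 3 has {re, mi, fa, sol, la} and column 4 has {re, mi, fa, sol, la, ti}, leaving only do.
Row 3, column 6: row 3 has {do, re, mi, fa, sol, la} and column 6 has {do, re, la}, leaving only ti.
Row 4, column 2: row 4 has {do, mi, sol, la} and column 2 has {do, re, mi, sol, la, ti}, leaving only fa.
Row 4, column 1: row 4 has {do, mi, fa, sol, la} and column 1 has {do, sol, la, ti}, leaving only re.
Row 4, column 7: row 4 has {do, re, mi, fa, sol, la} and column 7 has {re, mi, fa, sol, la}, leaving only ti.
Row 5, column 3: row 5 has {re, sol, la, ti} and column 3 has {do, re, fa, sol, la, ti}, leaving only mi.
Row 5, column 5: row 5 has {re, mi, sol, la, ti} and column 5 has {re, mi, fa, sol, la}, leaving only do.
Row 5, column 6: row 5 has {do, re, mi, sol, la, ti} and column 6 has {do, re, la, ti}, leaving only fa.
Row 1, column 6: row 1 has {do, re, sol, la, ti} and column 6 has {do, re, fa, la, ti}, leaving only mi.
Row 1 already has {do, re, mi, sol, la, ti} and column 1 already has {do, re, sol, la, ti}, so row 1, column 1 must be fa.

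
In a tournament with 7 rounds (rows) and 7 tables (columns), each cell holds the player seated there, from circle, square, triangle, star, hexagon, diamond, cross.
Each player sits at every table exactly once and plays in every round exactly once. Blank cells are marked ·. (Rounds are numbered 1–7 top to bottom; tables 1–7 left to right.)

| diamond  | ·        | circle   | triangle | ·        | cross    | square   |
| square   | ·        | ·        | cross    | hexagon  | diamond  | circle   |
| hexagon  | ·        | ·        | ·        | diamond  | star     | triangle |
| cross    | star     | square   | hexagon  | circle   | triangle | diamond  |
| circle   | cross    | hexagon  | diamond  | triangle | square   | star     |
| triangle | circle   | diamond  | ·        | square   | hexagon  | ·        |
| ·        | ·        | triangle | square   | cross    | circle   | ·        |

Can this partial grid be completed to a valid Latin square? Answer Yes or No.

Yes

No round or table among the givens repeats a symbol, and propagating forced cells runs into no contradiction.
One valid completion exists (for instance, diamond hexagon circle triangle star cross square / square triangle star cross hexagon diamond circle / hexagon square cross circle diamond star triangle / cross star square hexagon circle triangle diamond / circle cross hexagon diamond triangle square star / triangle circle diamond star square hexagon cross / star diamond triangle square cross circle hexagon).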